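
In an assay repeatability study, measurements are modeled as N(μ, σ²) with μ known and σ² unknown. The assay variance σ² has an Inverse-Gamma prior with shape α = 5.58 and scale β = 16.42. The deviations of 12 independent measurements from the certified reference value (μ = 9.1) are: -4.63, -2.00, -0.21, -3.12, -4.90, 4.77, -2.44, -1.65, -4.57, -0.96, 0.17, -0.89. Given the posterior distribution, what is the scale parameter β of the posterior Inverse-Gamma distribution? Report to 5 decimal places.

73.06095

With known mean μ and an Inverse-Gamma(α, β) prior on σ², the Normal likelihood is conjugate: posterior is Inv-Gamma(α + n/2, β + Σ(xᵢ−μ)²/2).
Σ(xᵢ−μ)² = (-4.63)² + (-2.00)² + (-0.21)² + (-3.12)² + (-4.90)² + (4.77)² + (-2.44)² + (-1.65)² + (-4.57)² + (-0.96)² + (0.17)² + (-0.89)² = 113.2819.
Posterior: Inv-Gamma(5.58 + 12/2, 16.42 + 113.2819/2) = Inv-Gamma(11.58, 73.06095).
Posterior β = 73.06095.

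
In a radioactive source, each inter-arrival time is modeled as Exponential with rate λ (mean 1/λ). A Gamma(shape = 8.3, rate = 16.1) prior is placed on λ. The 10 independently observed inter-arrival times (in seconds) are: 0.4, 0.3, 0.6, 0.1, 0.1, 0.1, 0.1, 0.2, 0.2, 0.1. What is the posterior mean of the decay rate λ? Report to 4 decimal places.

1.0000

With a Gamma(shape α, rate β) prior on the exponential rate λ, the posterior after n observations with total T = Σxᵢ is Gamma(α+n, β+T).
Sum of observations T = 2.2 seconds; n = 10.
Posterior: Gamma(8.3+10, 16.1+2.2) = Gamma(18.3, 18.3).
Posterior mean of λ = α/β = 18.3/18.3 = 1.0000.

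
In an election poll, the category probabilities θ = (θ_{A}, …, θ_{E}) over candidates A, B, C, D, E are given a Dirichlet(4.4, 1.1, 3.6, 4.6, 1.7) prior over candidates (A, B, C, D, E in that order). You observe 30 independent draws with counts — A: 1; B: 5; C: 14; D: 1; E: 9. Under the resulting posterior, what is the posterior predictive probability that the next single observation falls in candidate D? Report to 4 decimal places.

The Dirichlet prior is conjugate to the Multinomial likelihood: each posterior αⱼ = prior αⱼ + observed count nⱼ.
Posterior concentration: (5.4, 6.1, 17.6, 5.6, 10.7), total = 45.4.
P(next = D | data) = α_{D}/Σα = 0.1233.

0.1233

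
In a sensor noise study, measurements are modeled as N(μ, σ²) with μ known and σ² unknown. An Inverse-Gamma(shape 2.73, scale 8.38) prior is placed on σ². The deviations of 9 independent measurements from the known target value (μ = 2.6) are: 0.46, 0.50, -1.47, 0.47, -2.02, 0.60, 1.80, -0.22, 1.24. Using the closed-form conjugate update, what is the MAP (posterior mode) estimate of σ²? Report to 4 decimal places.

With known mean μ and an Inverse-Gamma(α, β) prior on σ², the Normal likelihood is conjugate: posterior is Inv-Gamma(α + n/2, β + Σ(xᵢ−μ)²/2).
Σ(xᵢ−μ)² = (0.46)² + (0.50)² + (-1.47)² + (0.47)² + (-2.02)² + (0.60)² + (1.80)² + (-0.22)² + (1.24)² = 12.1098.
Posterior: Inv-Gamma(2.73 + 9/2, 8.38 + 12.1098/2) = Inv-Gamma(7.23, 14.43490).
Mode = β/(α+1) = 14.43490/8.23 = 1.7539.

1.7539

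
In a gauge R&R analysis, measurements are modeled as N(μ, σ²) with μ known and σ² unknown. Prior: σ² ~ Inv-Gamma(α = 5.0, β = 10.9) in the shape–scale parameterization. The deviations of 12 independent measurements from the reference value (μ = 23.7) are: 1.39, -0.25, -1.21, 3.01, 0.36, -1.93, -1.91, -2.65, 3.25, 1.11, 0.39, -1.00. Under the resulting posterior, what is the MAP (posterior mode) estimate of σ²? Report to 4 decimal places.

2.5746

With known mean μ and an Inverse-Gamma(α, β) prior on σ², the Normal likelihood is conjugate: posterior is Inv-Gamma(α + n/2, β + Σ(xᵢ−μ)²/2).
Σ(xᵢ−μ)² = (1.39)² + (-0.25)² + (-1.21)² + (3.01)² + (0.36)² + (-1.93)² + (-1.91)² + (-2.65)² + (3.25)² + (1.11)² + (0.39)² + (-1.00)² = 39.9906.
Posterior: Inv-Gamma(5.0 + 12/2, 10.9 + 39.9906/2) = Inv-Gamma(11.00, 30.89530).
Mode = β/(α+1) = 30.89530/12.00 = 2.5746.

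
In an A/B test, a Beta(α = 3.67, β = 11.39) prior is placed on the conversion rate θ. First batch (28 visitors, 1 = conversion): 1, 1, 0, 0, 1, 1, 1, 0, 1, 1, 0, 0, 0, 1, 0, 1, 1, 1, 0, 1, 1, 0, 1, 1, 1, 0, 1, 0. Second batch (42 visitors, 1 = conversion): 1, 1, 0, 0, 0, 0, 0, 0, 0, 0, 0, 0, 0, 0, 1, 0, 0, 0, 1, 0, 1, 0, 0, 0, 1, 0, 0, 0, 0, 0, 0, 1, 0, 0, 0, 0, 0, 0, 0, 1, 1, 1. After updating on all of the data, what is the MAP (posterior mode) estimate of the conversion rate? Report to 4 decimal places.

The Beta prior is conjugate to a Binomial/Bernoulli likelihood; the update adds successes to α and failures to β.
After batch 1: Beta(3.67+17, 11.39+11) = Beta(20.67, 22.39).
After batch 2: Beta(20.67+10, 22.39+32) = Beta(30.67, 54.39).
Mode of Beta(a,b) for a,b>1 is (a−1)/(a+b−2) = 29.67/83.06 = 0.3572.

0.3572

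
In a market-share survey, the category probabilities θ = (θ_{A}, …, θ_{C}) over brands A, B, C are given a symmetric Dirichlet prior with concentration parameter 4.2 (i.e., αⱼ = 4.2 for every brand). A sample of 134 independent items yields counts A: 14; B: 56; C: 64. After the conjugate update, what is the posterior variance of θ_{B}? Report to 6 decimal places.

The Dirichlet prior is conjugate to the Multinomial likelihood: each posterior αⱼ = prior αⱼ + observed count nⱼ.
Posterior concentration: (18.2, 60.2, 68.2), total = 146.6.
Var[θ_j] = α_j(Σα−α_j)/((Σα)²(Σα+1)) = 60.2·86.4/(146.6²·147.6) = 0.001640.

0.001640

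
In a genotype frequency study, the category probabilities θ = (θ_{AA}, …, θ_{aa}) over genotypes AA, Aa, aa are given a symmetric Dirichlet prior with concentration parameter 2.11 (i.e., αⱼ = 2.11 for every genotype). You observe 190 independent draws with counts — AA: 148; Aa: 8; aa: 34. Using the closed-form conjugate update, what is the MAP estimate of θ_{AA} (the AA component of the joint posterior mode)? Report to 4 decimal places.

The Dirichlet prior is conjugate to the Multinomial likelihood: each posterior αⱼ = prior αⱼ + observed count nⱼ.
Posterior concentration: (150.11, 10.11, 36.11), total = 196.33.
Joint mode component: (α_{AA}−1)/(Σα−K) = 149.11/193.33 = 0.7713.

0.7713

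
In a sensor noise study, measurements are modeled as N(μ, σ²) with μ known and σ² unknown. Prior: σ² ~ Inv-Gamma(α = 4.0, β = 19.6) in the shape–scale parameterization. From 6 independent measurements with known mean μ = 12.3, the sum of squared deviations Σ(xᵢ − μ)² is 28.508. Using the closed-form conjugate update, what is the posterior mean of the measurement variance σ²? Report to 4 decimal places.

With known mean μ and an Inverse-Gamma(α, β) prior on σ², the Normal likelihood is conjugate: posterior is Inv-Gamma(α + n/2, β + Σ(xᵢ−μ)²/2).
Posterior: Inv-Gamma(4.0 + 6/2, 19.6 + 28.508/2) = Inv-Gamma(7.00, 33.8540).
E[σ²|data] = β/(α−1) = 33.8540/6.00 = 5.6423.

5.6423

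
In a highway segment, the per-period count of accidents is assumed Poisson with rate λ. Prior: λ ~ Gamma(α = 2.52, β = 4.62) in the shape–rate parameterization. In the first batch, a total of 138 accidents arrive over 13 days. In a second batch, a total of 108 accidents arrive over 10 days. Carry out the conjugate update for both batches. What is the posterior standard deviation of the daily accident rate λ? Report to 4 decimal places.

0.5708

With a Gamma(shape α, rate β) prior, the Poisson likelihood is conjugate: the posterior is Gamma(α + ΣXᵢ, β + n).
After batch 1: Gamma(α+S, β+n) = Gamma(2.52+138, 4.62+13) = Gamma(140.52, 17.62).
After batch 2: Gamma(α+S, β+n) = Gamma(140.52+108, 17.62+10) = Gamma(248.52, 27.62).
SD = √α/β = √248.52/27.62 = 0.5708.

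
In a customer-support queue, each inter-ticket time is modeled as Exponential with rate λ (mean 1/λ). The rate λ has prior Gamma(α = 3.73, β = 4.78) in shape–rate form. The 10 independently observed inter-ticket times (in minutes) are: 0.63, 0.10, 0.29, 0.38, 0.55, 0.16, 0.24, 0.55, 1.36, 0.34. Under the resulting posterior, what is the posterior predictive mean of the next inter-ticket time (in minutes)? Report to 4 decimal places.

With a Gamma(shape α, rate β) prior on the exponential rate λ, the posterior after n observations with total T = Σxᵢ is Gamma(α+n, β+T).
Sum of observations T = 4.60 minutes; n = 10.
Posterior: Gamma(3.73+10, 4.78+4.60) = Gamma(13.73, 9.38).
The predictive distribution for the next observation is Lomax; its mean is β/(α−1) = 9.38/12.73 = 0.7368.

0.7368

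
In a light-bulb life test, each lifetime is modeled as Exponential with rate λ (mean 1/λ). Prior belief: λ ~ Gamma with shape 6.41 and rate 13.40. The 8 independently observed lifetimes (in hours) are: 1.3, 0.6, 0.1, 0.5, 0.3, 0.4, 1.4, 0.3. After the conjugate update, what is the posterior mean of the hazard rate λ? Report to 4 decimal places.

0.7874

With a Gamma(shape α, rate β) prior on the exponential rate λ, the posterior after n observations with total T = Σxᵢ is Gamma(α+n, β+T).
Sum of observations T = 4.9 hours; n = 8.
Posterior: Gamma(6.41+8, 13.40+4.9) = Gamma(14.41, 18.30).
Posterior mean of λ = α/β = 14.41/18.30 = 0.7874.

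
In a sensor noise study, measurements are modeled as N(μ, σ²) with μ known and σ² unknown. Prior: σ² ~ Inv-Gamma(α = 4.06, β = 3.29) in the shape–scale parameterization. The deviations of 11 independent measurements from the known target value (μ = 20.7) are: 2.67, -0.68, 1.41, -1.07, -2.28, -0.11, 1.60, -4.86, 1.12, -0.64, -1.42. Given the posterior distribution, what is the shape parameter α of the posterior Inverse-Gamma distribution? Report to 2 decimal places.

With known mean μ and an Inverse-Gamma(α, β) prior on σ², the Normal likelihood is conjugate: posterior is Inv-Gamma(α + n/2, β + Σ(xᵢ−μ)²/2).
Σ(xᵢ−μ)² = (2.67)² + (-0.68)² + (1.41)² + (-1.07)² + (-2.28)² + (-0.11)² + (1.60)² + (-4.86)² + (1.12)² + (-0.64)² + (-1.42)² = 45.7948.
Posterior: Inv-Gamma(4.06 + 11/2, 3.29 + 45.7948/2) = Inv-Gamma(9.56, 26.18740).
Posterior α = 9.56.

9.56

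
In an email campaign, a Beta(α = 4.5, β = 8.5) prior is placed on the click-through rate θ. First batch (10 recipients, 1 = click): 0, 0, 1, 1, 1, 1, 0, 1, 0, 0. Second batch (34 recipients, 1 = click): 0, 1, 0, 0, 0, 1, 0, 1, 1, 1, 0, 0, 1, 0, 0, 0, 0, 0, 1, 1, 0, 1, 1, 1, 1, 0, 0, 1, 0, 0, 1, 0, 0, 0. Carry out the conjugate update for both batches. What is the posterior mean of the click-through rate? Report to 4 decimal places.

The Beta prior is conjugate to a Binomial/Bernoulli likelihood; the update adds successes to α and failures to β.
After batch 1: Beta(4.5+5, 8.5+5) = Beta(9.5, 13.5).
After batch 2: Beta(9.5+14, 13.5+20) = Beta(23.5, 33.5).
Posterior mean = α/(α+β) = 23.5/57.0 = 0.4123.

0.4123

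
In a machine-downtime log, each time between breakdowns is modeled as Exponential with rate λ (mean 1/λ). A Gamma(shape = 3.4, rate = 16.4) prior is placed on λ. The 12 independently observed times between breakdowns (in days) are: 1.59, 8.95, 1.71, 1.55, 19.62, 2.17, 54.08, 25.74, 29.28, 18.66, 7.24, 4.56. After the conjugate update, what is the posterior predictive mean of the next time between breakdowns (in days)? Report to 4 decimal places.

13.3021

With a Gamma(shape α, rate β) prior on the exponential rate λ, the posterior after n observations with total T = Σxᵢ is Gamma(α+n, β+T).
Sum of observations T = 175.15 days; n = 12.
Posterior: Gamma(3.4+12, 16.4+175.15) = Gamma(15.4, 191.55).
The predictive distribution for the next observation is Lomax; its mean is β/(α−1) = 191.55/14.4 = 13.3021.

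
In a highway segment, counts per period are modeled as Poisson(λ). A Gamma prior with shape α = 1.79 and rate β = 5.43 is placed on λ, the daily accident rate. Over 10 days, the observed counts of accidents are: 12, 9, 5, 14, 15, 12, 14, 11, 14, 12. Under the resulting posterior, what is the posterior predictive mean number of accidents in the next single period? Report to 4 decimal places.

With a Gamma(shape α, rate β) prior, the Poisson likelihood is conjugate: the posterior is Gamma(α + ΣXᵢ, β + n).
Sum of counts S = 118 over n = 10 days.
Posterior: Gamma(α+S, β+n) = Gamma(1.79+118, 5.43+10) = Gamma(119.79, 15.43).
The predictive distribution for one future period is NegBinom with mean α/β = 7.7634.

7.7634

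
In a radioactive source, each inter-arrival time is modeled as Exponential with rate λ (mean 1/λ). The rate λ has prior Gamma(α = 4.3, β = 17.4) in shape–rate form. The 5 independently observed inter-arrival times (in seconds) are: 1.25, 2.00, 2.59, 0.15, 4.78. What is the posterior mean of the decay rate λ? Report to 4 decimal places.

0.3301

With a Gamma(shape α, rate β) prior on the exponential rate λ, the posterior after n observations with total T = Σxᵢ is Gamma(α+n, β+T).
Sum of observations T = 10.77 seconds; n = 5.
Posterior: Gamma(4.3+5, 17.4+10.77) = Gamma(9.3, 28.17).
Posterior mean of λ = α/β = 9.3/28.17 = 0.3301.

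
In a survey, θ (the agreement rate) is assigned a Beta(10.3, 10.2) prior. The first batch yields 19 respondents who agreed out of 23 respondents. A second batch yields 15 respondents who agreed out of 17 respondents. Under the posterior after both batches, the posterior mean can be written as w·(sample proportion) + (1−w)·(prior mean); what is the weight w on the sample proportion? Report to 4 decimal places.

The Beta prior is conjugate to a Binomial/Bernoulli likelihood; the update adds successes to α and failures to β.
Total number of respondents: n = 23 + 17 = 40.
Posterior mean = (α₀+k)/(α₀+β₀+n) = [n/(α₀+β₀+n)]·(k/n) + [(α₀+β₀)/(α₀+β₀+n)]·α₀/(α₀+β₀), so only n and the prior enter the weight.
The weight on the data is w = n/(α₀+β₀+n) = 40/(10.3+10.2+40) = 40/60.5 = 0.6612.

0.6612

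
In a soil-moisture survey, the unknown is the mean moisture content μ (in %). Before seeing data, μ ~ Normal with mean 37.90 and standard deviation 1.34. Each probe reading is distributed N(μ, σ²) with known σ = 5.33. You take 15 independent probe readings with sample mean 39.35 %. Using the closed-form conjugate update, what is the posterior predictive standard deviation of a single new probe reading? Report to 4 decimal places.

For Normal data with known variance σ², a Normal(μ₀, σ₀²) prior on μ is conjugate. Posterior precision = 1/σ₀² + n/σ²; posterior mean is the precision-weighted average of μ₀ and x̄.
σ₀² = 1.34² = 1.7956, σ² = 5.33² = 28.4089; σ² + n·σ₀² = 28.4089 + 15·1.7956 = 55.3429.
Posterior precision = 1/σ₀² + n/σ² = 1/1.7956 + 15/28.4089 = (σ² + n·σ₀²)/(σ₀²σ²) = 55.3429/(1.7956·28.4089); posterior variance σₙ² = σ₀²σ²/(σ² + n·σ₀²) = 1.7956·28.4089/55.3429 = 0.921727.
Predictive variance for one new observation = σₙ² + σ² = 1.7956·28.4089/55.3429 + 28.4089 = σ²·(σ₀² + 55.3429)/55.3429 = 28.4089·57.1385/55.3429 = 29.330627; SD = √(28.4089·57.1385/55.3429) = 5.4158.

5.4158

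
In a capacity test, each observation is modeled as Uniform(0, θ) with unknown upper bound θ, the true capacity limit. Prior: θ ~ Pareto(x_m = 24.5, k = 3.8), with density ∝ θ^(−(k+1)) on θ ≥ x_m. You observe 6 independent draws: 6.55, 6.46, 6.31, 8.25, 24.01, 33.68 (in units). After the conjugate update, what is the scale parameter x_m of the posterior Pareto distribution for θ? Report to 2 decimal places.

A Pareto(scale x_m, shape k) prior on the upper bound θ of Uniform(0, θ) is conjugate: posterior is Pareto(max(x_m, max xᵢ), k + n).
Sample maximum = 33.68; prior scale x_m = 24.5 → posterior scale = max = 33.68.
Posterior shape = 3.8 + 6 = 9.8.
Posterior scale x_m = 33.68.

33.68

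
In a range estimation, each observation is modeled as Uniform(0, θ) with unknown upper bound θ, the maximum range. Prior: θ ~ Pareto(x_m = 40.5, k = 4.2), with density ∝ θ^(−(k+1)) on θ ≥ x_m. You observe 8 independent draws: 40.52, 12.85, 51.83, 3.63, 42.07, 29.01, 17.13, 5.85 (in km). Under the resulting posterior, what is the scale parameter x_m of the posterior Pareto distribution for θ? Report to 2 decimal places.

A Pareto(scale x_m, shape k) prior on the upper bound θ of Uniform(0, θ) is conjugate: posterior is Pareto(max(x_m, max xᵢ), k + n).
Sample maximum = 51.83; prior scale x_m = 40.5 → posterior scale = max = 51.83.
Posterior shape = 4.2 + 8 = 12.2.
Posterior scale x_m = 51.83.

51.83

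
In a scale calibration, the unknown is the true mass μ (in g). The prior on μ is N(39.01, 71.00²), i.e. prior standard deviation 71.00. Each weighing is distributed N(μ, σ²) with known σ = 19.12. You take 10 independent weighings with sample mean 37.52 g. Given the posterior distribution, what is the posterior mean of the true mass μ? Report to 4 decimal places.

37.5307

For Normal data with known variance σ², a Normal(μ₀, σ₀²) prior on μ is conjugate. Posterior precision = 1/σ₀² + n/σ²; posterior mean is the precision-weighted average of μ₀ and x̄.
n·x̄ = 10·37.52 = 375.2.
σ₀² = 71.00² = 5041, σ² = 19.12² = 365.5744; σ² + n·σ₀² = 365.5744 + 10·5041 = 50775.5744.
Posterior mean = (μ₀/σ₀² + n·x̄/σ²)/(1/σ₀² + n/σ²) = (σ²·μ₀ + σ₀²·n·x̄)/(σ² + n·σ₀²) = (365.5744·39.01 + 5041·375.2)/50775.5744 = 1905644.257344/50775.5744 = 37.5307.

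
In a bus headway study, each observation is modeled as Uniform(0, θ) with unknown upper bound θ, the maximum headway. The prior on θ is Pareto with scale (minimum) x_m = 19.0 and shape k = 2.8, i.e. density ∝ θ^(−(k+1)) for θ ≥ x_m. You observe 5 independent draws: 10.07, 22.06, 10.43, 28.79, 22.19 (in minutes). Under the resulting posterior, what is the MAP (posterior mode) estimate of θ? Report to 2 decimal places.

28.79

A Pareto(scale x_m, shape k) prior on the upper bound θ of Uniform(0, θ) is conjugate: posterior is Pareto(max(x_m, max xᵢ), k + n).
Sample maximum = 28.79; prior scale x_m = 19.0 → posterior scale = max = 28.79.
Posterior shape = 2.8 + 5 = 7.8.
The Pareto density is decreasing on [x_m, ∞), so the mode is x_m = 28.79.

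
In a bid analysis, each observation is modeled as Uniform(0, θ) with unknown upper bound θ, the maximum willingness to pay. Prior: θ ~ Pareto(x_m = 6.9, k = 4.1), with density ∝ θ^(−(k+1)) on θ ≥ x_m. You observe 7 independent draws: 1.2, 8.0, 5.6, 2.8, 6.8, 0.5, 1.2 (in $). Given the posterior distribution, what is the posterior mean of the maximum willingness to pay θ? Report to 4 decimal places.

8.7921

A Pareto(scale x_m, shape k) prior on the upper bound θ of Uniform(0, θ) is conjugate: posterior is Pareto(max(x_m, max xᵢ), k + n).
Sample maximum = 8.0; prior scale x_m = 6.9 → posterior scale = max = 8.0.
Posterior shape = 4.1 + 7 = 11.1.
E[θ|data] = k·x_m/(k−1) = 11.1·8.0/10.1 = 8.7921.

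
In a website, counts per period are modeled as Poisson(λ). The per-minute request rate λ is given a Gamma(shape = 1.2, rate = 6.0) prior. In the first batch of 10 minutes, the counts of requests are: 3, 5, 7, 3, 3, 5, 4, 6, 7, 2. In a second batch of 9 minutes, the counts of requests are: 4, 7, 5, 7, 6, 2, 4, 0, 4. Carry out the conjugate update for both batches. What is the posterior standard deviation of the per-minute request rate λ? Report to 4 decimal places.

0.3692

With a Gamma(shape α, rate β) prior, the Poisson likelihood is conjugate: the posterior is Gamma(α + ΣXᵢ, β + n).
Batch 1: sum of counts S = 45 over n = 10 minutes.
After batch 1: Gamma(α+S, β+n) = Gamma(1.2+45, 6.0+10) = Gamma(46.2, 16.0).
Batch 2: sum of counts S = 39 over n = 9 minutes.
After batch 2: Gamma(α+S, β+n) = Gamma(46.2+39, 16.0+9) = Gamma(85.2, 25.0).
SD = √α/β = √85.2/25.0 = 0.3692.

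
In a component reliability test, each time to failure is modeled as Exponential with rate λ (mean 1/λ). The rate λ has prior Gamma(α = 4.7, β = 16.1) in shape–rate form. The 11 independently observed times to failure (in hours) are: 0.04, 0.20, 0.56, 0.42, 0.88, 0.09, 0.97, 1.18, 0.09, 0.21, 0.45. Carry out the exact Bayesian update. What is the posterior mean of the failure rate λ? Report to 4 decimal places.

With a Gamma(shape α, rate β) prior on the exponential rate λ, the posterior after n observations with total T = Σxᵢ is Gamma(α+n, β+T).
Sum of observations T = 5.09 hours; n = 11.
Posterior: Gamma(4.7+11, 16.1+5.09) = Gamma(15.7, 21.19).
Posterior mean of λ = α/β = 15.7/21.19 = 0.7409.

0.7409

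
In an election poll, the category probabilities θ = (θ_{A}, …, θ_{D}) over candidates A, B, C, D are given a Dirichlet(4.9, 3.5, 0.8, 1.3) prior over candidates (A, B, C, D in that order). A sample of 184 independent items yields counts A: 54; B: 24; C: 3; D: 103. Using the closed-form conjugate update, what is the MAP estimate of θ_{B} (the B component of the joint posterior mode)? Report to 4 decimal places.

0.1391

The Dirichlet prior is conjugate to the Multinomial likelihood: each posterior αⱼ = prior αⱼ + observed count nⱼ.
Posterior concentration: (58.9, 27.5, 3.8, 104.3), total = 194.5.
Joint mode component: (α_{B}−1)/(Σα−K) = 26.5/190.5 = 0.1391.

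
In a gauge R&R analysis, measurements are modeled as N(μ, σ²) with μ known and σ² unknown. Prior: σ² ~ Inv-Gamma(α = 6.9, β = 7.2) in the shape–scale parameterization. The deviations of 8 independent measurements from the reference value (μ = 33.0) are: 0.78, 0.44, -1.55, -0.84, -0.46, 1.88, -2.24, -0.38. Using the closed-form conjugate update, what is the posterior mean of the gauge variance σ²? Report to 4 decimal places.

1.3747

With known mean μ and an Inverse-Gamma(α, β) prior on σ², the Normal likelihood is conjugate: posterior is Inv-Gamma(α + n/2, β + Σ(xᵢ−μ)²/2).
Σ(xᵢ−μ)² = (0.78)² + (0.44)² + (-1.55)² + (-0.84)² + (-0.46)² + (1.88)² + (-2.24)² + (-0.38)² = 12.8181.
Posterior: Inv-Gamma(6.9 + 8/2, 7.2 + 12.8181/2) = Inv-Gamma(10.90, 13.60905).
E[σ²|data] = β/(α−1) = 13.60905/9.90 = 1.3747.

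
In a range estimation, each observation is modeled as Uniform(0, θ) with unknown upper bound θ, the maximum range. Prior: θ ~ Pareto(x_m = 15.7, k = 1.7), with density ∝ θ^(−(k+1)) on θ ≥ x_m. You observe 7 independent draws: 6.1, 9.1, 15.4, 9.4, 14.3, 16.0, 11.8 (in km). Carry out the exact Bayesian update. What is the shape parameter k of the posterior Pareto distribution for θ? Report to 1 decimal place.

8.7

A Pareto(scale x_m, shape k) prior on the upper bound θ of Uniform(0, θ) is conjugate: posterior is Pareto(max(x_m, max xᵢ), k + n).
Sample maximum = 16.0; prior scale x_m = 15.7 → posterior scale = max = 16.0.
Posterior shape = 1.7 + 7 = 8.7.
Posterior shape k = 8.7.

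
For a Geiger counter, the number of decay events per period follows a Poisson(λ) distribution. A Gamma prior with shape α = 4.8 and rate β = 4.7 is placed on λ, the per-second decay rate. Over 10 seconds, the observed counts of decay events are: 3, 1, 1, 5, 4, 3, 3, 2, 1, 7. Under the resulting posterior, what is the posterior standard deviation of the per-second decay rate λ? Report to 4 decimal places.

With a Gamma(shape α, rate β) prior, the Poisson likelihood is conjugate: the posterior is Gamma(α + ΣXᵢ, β + n).
Sum of counts S = 30 over n = 10 seconds.
Posterior: Gamma(α+S, β+n) = Gamma(4.8+30, 4.7+10) = Gamma(34.8, 14.7).
SD = √α/β = √34.8/14.7 = 0.4013.

0.4013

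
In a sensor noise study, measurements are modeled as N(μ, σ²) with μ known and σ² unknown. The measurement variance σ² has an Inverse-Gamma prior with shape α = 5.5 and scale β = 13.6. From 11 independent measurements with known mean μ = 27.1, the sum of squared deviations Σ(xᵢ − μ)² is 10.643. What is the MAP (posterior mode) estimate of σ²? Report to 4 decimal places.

1.5768

With known mean μ and an Inverse-Gamma(α, β) prior on σ², the Normal likelihood is conjugate: posterior is Inv-Gamma(α + n/2, β + Σ(xᵢ−μ)²/2).
Posterior: Inv-Gamma(5.5 + 11/2, 13.6 + 10.643/2) = Inv-Gamma(11.00, 18.9215).
Mode = β/(α+1) = 18.9215/12.00 = 1.5768.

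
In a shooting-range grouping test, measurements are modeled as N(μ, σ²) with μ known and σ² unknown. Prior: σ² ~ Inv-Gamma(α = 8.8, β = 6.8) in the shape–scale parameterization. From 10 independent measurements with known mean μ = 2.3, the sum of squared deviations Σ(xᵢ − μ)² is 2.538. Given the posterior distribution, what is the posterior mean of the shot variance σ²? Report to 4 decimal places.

With known mean μ and an Inverse-Gamma(α, β) prior on σ², the Normal likelihood is conjugate: posterior is Inv-Gamma(α + n/2, β + Σ(xᵢ−μ)²/2).
Posterior: Inv-Gamma(8.8 + 10/2, 6.8 + 2.538/2) = Inv-Gamma(13.80, 8.0690).
E[σ²|data] = β/(α−1) = 8.0690/12.80 = 0.6304.

0.6304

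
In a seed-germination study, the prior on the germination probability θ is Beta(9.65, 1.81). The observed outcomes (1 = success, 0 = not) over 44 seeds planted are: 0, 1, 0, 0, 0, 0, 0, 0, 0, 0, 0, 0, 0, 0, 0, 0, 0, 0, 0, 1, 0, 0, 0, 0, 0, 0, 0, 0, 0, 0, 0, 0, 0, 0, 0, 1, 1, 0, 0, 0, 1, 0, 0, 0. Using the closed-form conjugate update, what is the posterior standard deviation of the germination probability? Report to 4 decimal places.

The Beta prior is conjugate to a Binomial/Bernoulli likelihood; the update adds successes to α and failures to β.
Posterior: Beta(α+k, β+n−k) = Beta(9.65+5, 1.81+39) = Beta(14.65, 40.81).
Var = αβ/((α+β)²(α+β+1)) = 14.65·40.81/(55.46²·56.46) = 0.00344274; SD = √0.00344274 = 0.0587.

0.0587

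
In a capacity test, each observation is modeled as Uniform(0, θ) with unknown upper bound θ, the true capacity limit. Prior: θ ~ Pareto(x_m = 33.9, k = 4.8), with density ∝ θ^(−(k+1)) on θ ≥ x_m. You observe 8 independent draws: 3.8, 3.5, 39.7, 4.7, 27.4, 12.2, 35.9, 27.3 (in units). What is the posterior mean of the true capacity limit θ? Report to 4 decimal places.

A Pareto(scale x_m, shape k) prior on the upper bound θ of Uniform(0, θ) is conjugate: posterior is Pareto(max(x_m, max xᵢ), k + n).
Sample maximum = 39.7; prior scale x_m = 33.9 → posterior scale = max = 39.7.
Posterior shape = 4.8 + 8 = 12.8.
E[θ|data] = k·x_m/(k−1) = 12.8·39.7/11.8 = 43.0644.

43.0644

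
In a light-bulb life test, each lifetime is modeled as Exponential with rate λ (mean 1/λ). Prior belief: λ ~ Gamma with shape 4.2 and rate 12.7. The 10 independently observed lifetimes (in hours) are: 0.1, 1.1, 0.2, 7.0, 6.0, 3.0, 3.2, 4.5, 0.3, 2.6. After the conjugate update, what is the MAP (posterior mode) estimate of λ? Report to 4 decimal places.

With a Gamma(shape α, rate β) prior on the exponential rate λ, the posterior after n observations with total T = Σxᵢ is Gamma(α+n, β+T).
Sum of observations T = 28.0 hours; n = 10.
Posterior: Gamma(4.2+10, 12.7+28.0) = Gamma(14.2, 40.7).
Mode = (α−1)/β = 0.3243.

0.3243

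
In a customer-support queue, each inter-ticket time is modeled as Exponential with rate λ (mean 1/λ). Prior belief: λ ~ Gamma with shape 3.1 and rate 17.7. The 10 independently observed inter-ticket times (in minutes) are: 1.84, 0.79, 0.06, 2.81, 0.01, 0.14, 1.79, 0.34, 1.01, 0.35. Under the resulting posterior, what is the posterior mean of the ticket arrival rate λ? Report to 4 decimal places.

0.4881

With a Gamma(shape α, rate β) prior on the exponential rate λ, the posterior after n observations with total T = Σxᵢ is Gamma(α+n, β+T).
Sum of observations T = 9.14 minutes; n = 10.
Posterior: Gamma(3.1+10, 17.7+9.14) = Gamma(13.1, 26.84).
Posterior mean of λ = α/β = 13.1/26.84 = 0.4881.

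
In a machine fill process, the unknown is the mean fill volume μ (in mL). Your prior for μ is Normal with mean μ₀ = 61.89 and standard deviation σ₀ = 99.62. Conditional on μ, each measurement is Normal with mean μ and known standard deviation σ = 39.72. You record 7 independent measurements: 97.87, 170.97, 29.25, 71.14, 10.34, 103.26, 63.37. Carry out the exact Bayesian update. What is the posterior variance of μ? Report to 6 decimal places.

220.377732

For Normal data with known variance σ², a Normal(μ₀, σ₀²) prior on μ is conjugate. Posterior precision = 1/σ₀² + n/σ²; posterior mean is the precision-weighted average of μ₀ and x̄.
σ₀² = 99.62² = 9924.1444, σ² = 39.72² = 1577.6784; σ² + n·σ₀² = 1577.6784 + 7·9924.1444 = 71046.6892.
Posterior precision = 1/σ₀² + n/σ² = 1/9924.1444 + 7/1577.6784 = (σ² + n·σ₀²)/(σ₀²σ²) = 71046.6892/(9924.1444·1577.6784); posterior variance σₙ² = σ₀²σ²/(σ² + n·σ₀²) = 9924.1444·1577.6784/71046.6892 = 220.377732.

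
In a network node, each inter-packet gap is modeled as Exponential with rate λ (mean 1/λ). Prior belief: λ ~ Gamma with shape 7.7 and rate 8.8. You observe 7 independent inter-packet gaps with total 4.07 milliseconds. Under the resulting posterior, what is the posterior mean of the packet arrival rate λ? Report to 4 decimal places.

With a Gamma(shape α, rate β) prior on the exponential rate λ, the posterior after n observations with total T = Σxᵢ is Gamma(α+n, β+T).
Posterior: Gamma(7.7+7, 8.8+4.07) = Gamma(14.7, 12.87).
Posterior mean of λ = α/β = 14.7/12.87 = 1.1422.

1.1422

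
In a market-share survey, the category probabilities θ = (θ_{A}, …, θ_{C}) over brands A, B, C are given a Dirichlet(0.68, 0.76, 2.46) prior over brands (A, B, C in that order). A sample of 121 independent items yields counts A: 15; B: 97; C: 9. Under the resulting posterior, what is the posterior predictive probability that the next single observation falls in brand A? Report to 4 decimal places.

0.1255

The Dirichlet prior is conjugate to the Multinomial likelihood: each posterior αⱼ = prior αⱼ + observed count nⱼ.
Posterior concentration: (15.68, 97.76, 11.46), total = 124.90.
P(next = A | data) = α_{A}/Σα = 0.1255.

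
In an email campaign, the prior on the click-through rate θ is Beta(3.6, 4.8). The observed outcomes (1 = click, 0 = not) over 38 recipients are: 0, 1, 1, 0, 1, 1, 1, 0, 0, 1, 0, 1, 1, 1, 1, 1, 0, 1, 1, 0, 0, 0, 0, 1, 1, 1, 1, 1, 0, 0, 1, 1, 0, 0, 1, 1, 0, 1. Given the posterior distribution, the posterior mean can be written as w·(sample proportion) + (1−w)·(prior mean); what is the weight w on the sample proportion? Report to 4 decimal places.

0.8190

The Beta prior is conjugate to a Binomial/Bernoulli likelihood; the update adds successes to α and failures to β.
Posterior mean = (α₀+k)/(α₀+β₀+n) = [n/(α₀+β₀+n)]·(k/n) + [(α₀+β₀)/(α₀+β₀+n)]·α₀/(α₀+β₀), so only n and the prior enter the weight.
The weight on the data is w = n/(α₀+β₀+n) = 38/(3.6+4.8+38) = 38/46.4 = 0.8190.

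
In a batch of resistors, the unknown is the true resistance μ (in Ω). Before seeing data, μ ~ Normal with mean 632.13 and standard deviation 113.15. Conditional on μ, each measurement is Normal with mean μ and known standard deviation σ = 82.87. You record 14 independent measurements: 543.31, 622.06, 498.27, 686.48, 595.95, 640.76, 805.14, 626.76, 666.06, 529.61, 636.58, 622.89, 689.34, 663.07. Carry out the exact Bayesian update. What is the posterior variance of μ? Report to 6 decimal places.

472.430504

For Normal data with known variance σ², a Normal(μ₀, σ₀²) prior on μ is conjugate. Posterior precision = 1/σ₀² + n/σ²; posterior mean is the precision-weighted average of μ₀ and x̄.
σ₀² = 113.15² = 12802.9225, σ² = 82.87² = 6867.4369; σ² + n·σ₀² = 6867.4369 + 14·12802.9225 = 186108.3519.
Posterior precision = 1/σ₀² + n/σ² = 1/12802.9225 + 14/6867.4369 = (σ² + n·σ₀²)/(σ₀²σ²) = 186108.3519/(12802.9225·6867.4369); posterior variance σₙ² = σ₀²σ²/(σ² + n·σ₀²) = 12802.9225·6867.4369/186108.3519 = 472.430504.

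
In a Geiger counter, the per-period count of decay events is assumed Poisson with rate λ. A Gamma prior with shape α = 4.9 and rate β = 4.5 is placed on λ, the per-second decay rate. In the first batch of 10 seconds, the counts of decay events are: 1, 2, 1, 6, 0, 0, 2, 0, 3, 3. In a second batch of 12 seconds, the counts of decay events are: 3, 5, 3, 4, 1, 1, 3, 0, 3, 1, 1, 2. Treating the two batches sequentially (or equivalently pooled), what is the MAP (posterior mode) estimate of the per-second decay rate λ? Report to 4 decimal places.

With a Gamma(shape α, rate β) prior, the Poisson likelihood is conjugate: the posterior is Gamma(α + ΣXᵢ, β + n).
Batch 1: sum of counts S = 18 over n = 10 seconds.
After batch 1: Gamma(α+S, β+n) = Gamma(4.9+18, 4.5+10) = Gamma(22.9, 14.5).
Batch 2: sum of counts S = 27 over n = 12 seconds.
After batch 2: Gamma(α+S, β+n) = Gamma(22.9+27, 14.5+12) = Gamma(49.9, 26.5).
Mode of Gamma(α,β) for α≥1 is (α−1)/β = 48.9/26.5 = 1.8453.

1.8453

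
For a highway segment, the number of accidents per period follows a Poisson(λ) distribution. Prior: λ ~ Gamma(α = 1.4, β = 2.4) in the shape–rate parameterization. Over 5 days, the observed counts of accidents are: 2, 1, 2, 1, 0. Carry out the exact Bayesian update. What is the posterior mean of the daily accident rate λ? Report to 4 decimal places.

With a Gamma(shape α, rate β) prior, the Poisson likelihood is conjugate: the posterior is Gamma(α + ΣXᵢ, β + n).
Sum of counts S = 6 over n = 5 days.
Posterior: Gamma(α+S, β+n) = Gamma(1.4+6, 2.4+5) = Gamma(7.4, 7.4).
Posterior mean = α/β = 7.4/7.4 = 1.0000.

1.0000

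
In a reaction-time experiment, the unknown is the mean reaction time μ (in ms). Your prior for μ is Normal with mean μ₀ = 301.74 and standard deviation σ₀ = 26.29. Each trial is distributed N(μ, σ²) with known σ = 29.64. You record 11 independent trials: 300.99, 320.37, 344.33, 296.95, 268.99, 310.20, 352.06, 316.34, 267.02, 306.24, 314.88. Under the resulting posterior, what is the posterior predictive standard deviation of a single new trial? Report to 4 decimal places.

For Normal data with known variance σ², a Normal(μ₀, σ₀²) prior on μ is conjugate. Posterior precision = 1/σ₀² + n/σ²; posterior mean is the precision-weighted average of μ₀ and x̄.
σ₀² = 26.29² = 691.1641, σ² = 29.64² = 878.5296; σ² + n·σ₀² = 878.5296 + 11·691.1641 = 8481.3347.
Posterior precision = 1/σ₀² + n/σ² = 1/691.1641 + 11/878.5296 = (σ² + n·σ₀²)/(σ₀²σ²) = 8481.3347/(691.1641·878.5296); posterior variance σₙ² = σ₀²σ²/(σ² + n·σ₀²) = 691.1641·878.5296/8481.3347 = 71.593463.
Predictive variance for one new observation = σₙ² + σ² = 691.1641·878.5296/8481.3347 + 878.5296 = σ²·(σ₀² + 8481.3347)/8481.3347 = 878.5296·9172.4988/8481.3347 = 950.123063; SD = √(878.5296·9172.4988/8481.3347) = 30.8241.

30.8241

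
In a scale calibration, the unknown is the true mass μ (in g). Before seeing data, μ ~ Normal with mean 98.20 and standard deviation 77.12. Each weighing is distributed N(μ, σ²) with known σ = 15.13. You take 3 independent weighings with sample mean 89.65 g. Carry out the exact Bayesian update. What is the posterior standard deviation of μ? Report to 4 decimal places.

For Normal data with known variance σ², a Normal(μ₀, σ₀²) prior on μ is conjugate. Posterior precision = 1/σ₀² + n/σ²; posterior mean is the precision-weighted average of μ₀ and x̄.
σ₀² = 77.12² = 5947.4944, σ² = 15.13² = 228.9169; σ² + n·σ₀² = 228.9169 + 3·5947.4944 = 18071.4001.
Posterior precision = 1/σ₀² + n/σ² = 1/5947.4944 + 3/228.9169 = (σ² + n·σ₀²)/(σ₀²σ²) = 18071.4001/(5947.4944·228.9169); posterior variance σₙ² = σ₀²σ²/(σ² + n·σ₀²) = 5947.4944·228.9169/18071.4001 = 75.339043.
Posterior SD = √σₙ² = √(5947.4944·228.9169/18071.4001) = 8.6798.

8.6798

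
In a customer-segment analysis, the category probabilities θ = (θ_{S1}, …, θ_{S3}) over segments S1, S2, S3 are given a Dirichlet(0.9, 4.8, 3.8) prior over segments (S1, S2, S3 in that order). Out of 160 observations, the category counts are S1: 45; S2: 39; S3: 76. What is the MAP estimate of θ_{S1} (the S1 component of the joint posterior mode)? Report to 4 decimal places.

0.2697

The Dirichlet prior is conjugate to the Multinomial likelihood: each posterior αⱼ = prior αⱼ + observed count nⱼ.
Posterior concentration: (45.9, 43.8, 79.8), total = 169.5.
Joint mode component: (α_{S1}−1)/(Σα−K) = 44.9/166.5 = 0.2697.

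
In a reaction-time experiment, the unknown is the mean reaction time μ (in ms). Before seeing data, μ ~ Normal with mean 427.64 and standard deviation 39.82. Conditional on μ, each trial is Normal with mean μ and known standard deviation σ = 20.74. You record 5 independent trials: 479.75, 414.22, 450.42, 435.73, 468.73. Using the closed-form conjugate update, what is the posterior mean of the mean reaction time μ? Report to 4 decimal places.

448.6311

For Normal data with known variance σ², a Normal(μ₀, σ₀²) prior on μ is conjugate. Posterior precision = 1/σ₀² + n/σ²; posterior mean is the precision-weighted average of μ₀ and x̄.
Σxᵢ = 479.75 + 414.22 + 450.42 + 435.73 + 468.73 = 2248.85, so n·x̄ = 2248.85.
σ₀² = 39.82² = 1585.6324, σ² = 20.74² = 430.1476; σ² + n·σ₀² = 430.1476 + 5·1585.6324 = 8358.3096.
Posterior mean = (μ₀/σ₀² + n·x̄/σ²)/(1/σ₀² + n/σ²) = (σ²·μ₀ + σ₀²·n·x̄)/(σ² + n·σ₀²) = (430.1476·427.64 + 1585.6324·2248.85)/8358.3096 = 3749797.742404/8358.3096 = 448.6311.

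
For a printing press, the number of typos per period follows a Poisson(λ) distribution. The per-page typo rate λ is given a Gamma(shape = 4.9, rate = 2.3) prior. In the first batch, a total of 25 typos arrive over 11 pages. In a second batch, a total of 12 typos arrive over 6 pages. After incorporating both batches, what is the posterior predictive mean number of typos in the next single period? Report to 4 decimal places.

2.1710

With a Gamma(shape α, rate β) prior, the Poisson likelihood is conjugate: the posterior is Gamma(α + ΣXᵢ, β + n).
After batch 1: Gamma(α+S, β+n) = Gamma(4.9+25, 2.3+11) = Gamma(29.9, 13.3).
After batch 2: Gamma(α+S, β+n) = Gamma(29.9+12, 13.3+6) = Gamma(41.9, 19.3).
The predictive distribution for one future period is NegBinom with mean α/β = 2.1710.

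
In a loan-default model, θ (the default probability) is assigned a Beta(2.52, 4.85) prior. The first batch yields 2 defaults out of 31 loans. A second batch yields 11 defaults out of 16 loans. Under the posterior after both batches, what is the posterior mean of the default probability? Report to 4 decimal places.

0.2855

The Beta prior is conjugate to a Binomial/Bernoulli likelihood; the update adds successes to α and failures to β.
After batch 1: Beta(2.52+2, 4.85+29) = Beta(4.52, 33.85).
After batch 2: Beta(4.52+11, 33.85+5) = Beta(15.52, 38.85).
Posterior mean = α/(α+β) = 15.52/54.37 = 0.2855.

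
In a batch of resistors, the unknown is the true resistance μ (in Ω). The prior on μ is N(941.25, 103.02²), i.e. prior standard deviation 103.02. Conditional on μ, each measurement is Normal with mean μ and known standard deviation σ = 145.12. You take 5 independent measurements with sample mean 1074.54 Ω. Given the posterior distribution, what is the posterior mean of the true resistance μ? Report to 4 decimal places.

For Normal data with known variance σ², a Normal(μ₀, σ₀²) prior on μ is conjugate. Posterior precision = 1/σ₀² + n/σ²; posterior mean is the precision-weighted average of μ₀ and x̄.
n·x̄ = 5·1074.54 = 5372.7.
σ₀² = 103.02² = 10613.1204, σ² = 145.12² = 21059.8144; σ² + n·σ₀² = 21059.8144 + 5·10613.1204 = 74125.4164.
Posterior mean = (μ₀/σ₀² + n·x̄/σ²)/(1/σ₀² + n/σ²) = (σ²·μ₀ + σ₀²·n·x̄)/(σ² + n·σ₀²) = (21059.8144·941.25 + 10613.1204·5372.7)/74125.4164 = 76843662.27708/74125.4164 = 1036.6709.

1036.6709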